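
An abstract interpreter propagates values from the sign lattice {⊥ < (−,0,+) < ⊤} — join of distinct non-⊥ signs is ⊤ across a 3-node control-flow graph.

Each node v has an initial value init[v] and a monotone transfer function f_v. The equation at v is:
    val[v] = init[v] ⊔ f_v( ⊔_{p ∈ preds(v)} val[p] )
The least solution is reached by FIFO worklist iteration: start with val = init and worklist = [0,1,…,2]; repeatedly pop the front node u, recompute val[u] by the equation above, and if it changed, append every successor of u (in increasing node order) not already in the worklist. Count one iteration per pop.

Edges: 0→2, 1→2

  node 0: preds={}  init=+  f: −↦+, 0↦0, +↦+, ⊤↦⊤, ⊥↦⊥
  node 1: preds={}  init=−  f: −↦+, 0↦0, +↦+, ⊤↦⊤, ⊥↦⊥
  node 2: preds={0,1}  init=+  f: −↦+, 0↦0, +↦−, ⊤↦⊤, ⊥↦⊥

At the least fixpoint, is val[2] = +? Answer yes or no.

no

Iteration log — 3 steps:
  step 1. node 0  ⊔preds=⊥  new=+  stable
  step 2. node 1  ⊔preds=⊥  new=−  stable
  step 3. node 2  ⊔preds=⊤  new=⊤  old=+  +wl: 

Least fixpoint reached:
  node 0: +
  node 1: −
  node 2: ⊤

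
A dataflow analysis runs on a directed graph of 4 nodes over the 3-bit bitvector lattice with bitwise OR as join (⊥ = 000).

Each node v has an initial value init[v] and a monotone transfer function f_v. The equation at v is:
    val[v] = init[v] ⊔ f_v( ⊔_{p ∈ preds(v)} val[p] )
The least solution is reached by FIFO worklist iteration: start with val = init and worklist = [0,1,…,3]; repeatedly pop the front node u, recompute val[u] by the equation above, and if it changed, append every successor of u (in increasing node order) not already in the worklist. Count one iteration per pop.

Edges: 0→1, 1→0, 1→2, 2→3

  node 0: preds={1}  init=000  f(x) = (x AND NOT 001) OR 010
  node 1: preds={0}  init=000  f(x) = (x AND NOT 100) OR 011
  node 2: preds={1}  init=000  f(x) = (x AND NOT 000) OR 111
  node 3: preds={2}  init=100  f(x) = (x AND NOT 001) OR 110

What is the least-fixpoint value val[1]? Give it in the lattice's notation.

Iteration log — 5 steps:
  step 1. node 0  ⊔preds=000  new=010  old=000  +wl: 
  step 2. node 1  ⊔preds=010  new=011  old=000  +wl: 0
  step 3. node 2  ⊔preds=011  new=111  old=000  +wl: 
  step 4. node 3  ⊔preds=111  new=110  old=100  +wl: 
  step 5. node 0  ⊔preds=011  new=010  stable

Least fixpoint reached:
  node 0: 010
  node 1: 011
  node 2: 111
  node 3: 110

011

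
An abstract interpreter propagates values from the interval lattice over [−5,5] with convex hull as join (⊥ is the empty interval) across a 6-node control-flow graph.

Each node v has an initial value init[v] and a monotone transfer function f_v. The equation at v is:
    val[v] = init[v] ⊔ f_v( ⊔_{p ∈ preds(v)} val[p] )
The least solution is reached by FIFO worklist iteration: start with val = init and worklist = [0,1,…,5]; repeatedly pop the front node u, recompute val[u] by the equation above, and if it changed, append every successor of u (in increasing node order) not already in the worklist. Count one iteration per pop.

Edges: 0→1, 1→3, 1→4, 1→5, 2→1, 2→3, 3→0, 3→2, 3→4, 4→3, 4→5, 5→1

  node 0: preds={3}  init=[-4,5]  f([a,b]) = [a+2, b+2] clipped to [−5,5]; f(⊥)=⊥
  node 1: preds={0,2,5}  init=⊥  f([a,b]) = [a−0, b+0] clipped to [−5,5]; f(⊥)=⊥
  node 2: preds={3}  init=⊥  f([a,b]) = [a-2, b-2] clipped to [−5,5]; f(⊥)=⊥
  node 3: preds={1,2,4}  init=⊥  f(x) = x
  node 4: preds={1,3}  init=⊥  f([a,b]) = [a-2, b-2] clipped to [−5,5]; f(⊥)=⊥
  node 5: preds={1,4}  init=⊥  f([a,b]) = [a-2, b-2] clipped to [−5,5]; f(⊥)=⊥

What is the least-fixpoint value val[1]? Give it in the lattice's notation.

Worklist (15 pops):
  #1 pop 0: in=⊥ → [-4,5] (no change)
  #2 pop 1: in=[-4,5] → [-4,5] (was ⊥); enqueue []
  #3 pop 2: in=⊥ → ⊥ (no change)
  #4 pop 3: in=[-4,5] → [-4,5] (was ⊥); enqueue [0,2]
  #5 pop 4: in=[-4,5] → [-5,3] (was ⊥); enqueue [3]
  #6 pop 5: in=[-5,5] → [-5,3] (was ⊥); enqueue [1]
  #7 pop 0: in=[-4,5] → [-4,5] (no change)
  #8 pop 2: in=[-4,5] → [-5,3] (was ⊥); enqueue []
  #9 pop 3: in=[-5,5] → [-5,5] (was [-4,5]); enqueue [0,2,4]
  #10 pop 1: in=[-5,5] → [-5,5] (was [-4,5]); enqueue [3,5]
  #11 pop 0: in=[-5,5] → [-4,5] (no change)
  #12 pop 2: in=[-5,5] → [-5,3] (no change)
  #13 pop 4: in=[-5,5] → [-5,3] (no change)
  #14 pop 3: in=[-5,5] → [-5,5] (no change)
  #15 pop 5: in=[-5,5] → [-5,3] (no change)

Fixpoint:
  val[0] = [-4,5]
  val[1] = [-5,5]
  val[2] = [-5,3]
  val[3] = [-5,5]
  val[4] = [-5,3]
  val[5] = [-5,3]

[-5,5]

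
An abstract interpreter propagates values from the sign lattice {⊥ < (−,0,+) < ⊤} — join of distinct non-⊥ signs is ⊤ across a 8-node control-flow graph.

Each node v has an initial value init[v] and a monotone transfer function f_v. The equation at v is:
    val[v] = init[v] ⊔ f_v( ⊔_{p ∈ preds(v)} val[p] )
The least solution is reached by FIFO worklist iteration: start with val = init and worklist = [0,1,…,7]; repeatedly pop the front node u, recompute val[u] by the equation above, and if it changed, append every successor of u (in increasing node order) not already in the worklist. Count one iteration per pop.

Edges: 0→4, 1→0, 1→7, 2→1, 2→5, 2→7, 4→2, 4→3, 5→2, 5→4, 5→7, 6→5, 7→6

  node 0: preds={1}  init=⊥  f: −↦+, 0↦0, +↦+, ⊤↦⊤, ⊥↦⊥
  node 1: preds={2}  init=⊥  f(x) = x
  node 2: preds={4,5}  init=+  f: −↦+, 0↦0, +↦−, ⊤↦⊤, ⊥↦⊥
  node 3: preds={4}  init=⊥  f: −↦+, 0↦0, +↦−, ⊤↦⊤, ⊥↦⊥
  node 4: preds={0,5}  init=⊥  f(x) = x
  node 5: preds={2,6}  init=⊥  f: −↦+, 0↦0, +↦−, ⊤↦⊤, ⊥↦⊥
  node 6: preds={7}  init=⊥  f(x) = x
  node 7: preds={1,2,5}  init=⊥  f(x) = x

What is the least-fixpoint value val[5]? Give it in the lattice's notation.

Trace (21 dequeues):
  [1] u=0 | in ⊥ | out ⊥ | ==
  [2] u=1 | in + | out + | prev ⊥ | push {0}
  [3] u=2 | in ⊥ | out + | ==
  [4] u=3 | in ⊥ | out ⊥ | ==
  [5] u=4 | in ⊥ | out ⊥ | ==
  [6] u=5 | in + | out − | prev ⊥ | push {2,4}
  [7] u=6 | in ⊥ | out ⊥ | ==
  [8] u=7 | in ⊤ | out ⊤ | prev ⊥ | push {6}
  [9] u=0 | in + | out + | prev ⊥ | push {}
  [10] u=2 | in − | out + | ==
  [11] u=4 | in ⊤ | out ⊤ | prev ⊥ | push {2,3}
  [12] u=6 | in ⊤ | out ⊤ | prev ⊥ | push {5}
  [13] u=2 | in ⊤ | out ⊤ | prev + | push {1,7}
  [14] u=3 | in ⊤ | out ⊤ | prev ⊥ | push {}
  [15] u=5 | in ⊤ | out ⊤ | prev − | push {2,4}
  [16] u=1 | in ⊤ | out ⊤ | prev + | push {0}
  [17] u=7 | in ⊤ | out ⊤ | ==
  [18] u=2 | in ⊤ | out ⊤ | ==
  [19] u=4 | in ⊤ | out ⊤ | ==
  [20] u=0 | in ⊤ | out ⊤ | prev + | push {4}
  [21] u=4 | in ⊤ | out ⊤ | ==

Converged values:
  [0] ⊤
  [1] ⊤
  [2] ⊤
  [3] ⊤
  [4] ⊤
  [5] ⊤
  [6] ⊤
  [7] ⊤

⊤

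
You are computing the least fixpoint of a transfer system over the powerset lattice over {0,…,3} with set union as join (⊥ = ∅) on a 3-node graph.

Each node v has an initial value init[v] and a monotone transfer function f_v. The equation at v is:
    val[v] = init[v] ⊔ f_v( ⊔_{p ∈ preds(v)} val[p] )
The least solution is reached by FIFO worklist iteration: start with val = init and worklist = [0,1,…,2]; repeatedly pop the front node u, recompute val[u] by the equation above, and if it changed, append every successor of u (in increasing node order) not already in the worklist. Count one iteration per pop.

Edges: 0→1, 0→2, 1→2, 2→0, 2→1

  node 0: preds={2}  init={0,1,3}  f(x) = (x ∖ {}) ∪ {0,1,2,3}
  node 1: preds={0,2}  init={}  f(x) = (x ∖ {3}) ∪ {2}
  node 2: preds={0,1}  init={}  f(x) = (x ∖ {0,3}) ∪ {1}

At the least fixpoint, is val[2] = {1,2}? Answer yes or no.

Worklist (5 pops):
  #1 pop 0: in={} → {0,1,2,3} (was {0,1,3}); enqueue []
  #2 pop 1: in={0,1,2,3} → {0,1,2} (was {}); enqueue []
  #3 pop 2: in={0,1,2,3} → {1,2} (was {}); enqueue [0,1]
  #4 pop 0: in={1,2} → {0,1,2,3} (no change)
  #5 pop 1: in={0,1,2,3} → {0,1,2} (no change)

Fixpoint:
  val[0] = {0,1,2,3}
  val[1] = {0,1,2}
  val[2] = {1,2}

yes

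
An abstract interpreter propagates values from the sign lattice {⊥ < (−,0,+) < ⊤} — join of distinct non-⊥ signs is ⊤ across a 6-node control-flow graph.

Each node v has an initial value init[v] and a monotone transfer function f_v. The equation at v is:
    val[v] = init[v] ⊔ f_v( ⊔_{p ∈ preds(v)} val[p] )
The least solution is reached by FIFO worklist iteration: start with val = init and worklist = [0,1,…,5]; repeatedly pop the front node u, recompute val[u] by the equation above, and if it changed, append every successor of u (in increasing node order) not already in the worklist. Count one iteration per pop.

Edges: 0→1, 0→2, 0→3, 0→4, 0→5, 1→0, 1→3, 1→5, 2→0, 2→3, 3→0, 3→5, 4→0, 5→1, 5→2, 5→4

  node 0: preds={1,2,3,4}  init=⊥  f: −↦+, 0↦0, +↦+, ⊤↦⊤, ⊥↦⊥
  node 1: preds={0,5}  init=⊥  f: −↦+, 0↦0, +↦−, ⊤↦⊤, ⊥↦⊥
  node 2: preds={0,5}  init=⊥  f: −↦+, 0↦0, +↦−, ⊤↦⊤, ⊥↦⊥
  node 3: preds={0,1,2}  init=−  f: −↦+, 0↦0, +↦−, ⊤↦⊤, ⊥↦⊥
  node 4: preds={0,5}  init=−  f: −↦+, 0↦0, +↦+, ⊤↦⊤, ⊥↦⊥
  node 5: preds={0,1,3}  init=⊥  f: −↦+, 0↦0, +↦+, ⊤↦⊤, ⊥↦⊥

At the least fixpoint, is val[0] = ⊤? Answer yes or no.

yes

Iteration log — 13 steps:
  step 1. node 0  ⊔preds=−  new=+  old=⊥  +wl: 
  step 2. node 1  ⊔preds=+  new=−  old=⊥  +wl: 0
  step 3. node 2  ⊔preds=+  new=−  old=⊥  +wl: 
  step 4. node 3  ⊔preds=⊤  new=⊤  old=−  +wl: 
  step 5. node 4  ⊔preds=+  new=⊤  old=−  +wl: 
  step 6. node 5  ⊔preds=⊤  new=⊤  old=⊥  +wl: 1,2,4
  step 7. node 0  ⊔preds=⊤  new=⊤  old=+  +wl: 3,5
  step 8. node 1  ⊔preds=⊤  new=⊤  old=−  +wl: 0
  step 9. node 2  ⊔preds=⊤  new=⊤  old=−  +wl: 
  step 10. node 4  ⊔preds=⊤  new=⊤  stable
  step 11. node 3  ⊔preds=⊤  new=⊤  stable
  step 12. node 5  ⊔preds=⊤  new=⊤  stable
  step 13. node 0  ⊔preds=⊤  new=⊤  stable

Least fixpoint reached:
  node 0: ⊤
  node 1: ⊤
  node 2: ⊤
  node 3: ⊤
  node 4: ⊤
  node 5: ⊤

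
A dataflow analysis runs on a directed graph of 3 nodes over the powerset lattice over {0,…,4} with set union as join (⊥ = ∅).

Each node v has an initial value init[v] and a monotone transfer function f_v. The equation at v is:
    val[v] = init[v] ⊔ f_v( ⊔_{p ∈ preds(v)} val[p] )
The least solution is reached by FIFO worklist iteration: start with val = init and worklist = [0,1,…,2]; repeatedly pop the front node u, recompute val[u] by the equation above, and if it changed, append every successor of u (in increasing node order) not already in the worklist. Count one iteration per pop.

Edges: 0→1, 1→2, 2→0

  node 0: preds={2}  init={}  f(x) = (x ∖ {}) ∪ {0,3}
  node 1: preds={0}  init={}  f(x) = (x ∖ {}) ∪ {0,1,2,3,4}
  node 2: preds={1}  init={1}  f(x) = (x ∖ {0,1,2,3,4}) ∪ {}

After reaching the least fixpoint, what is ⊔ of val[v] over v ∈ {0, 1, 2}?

{0,1,2,3,4}

Trace (3 dequeues):
  [1] u=0 | in {1} | out {0,1,3} | prev {} | push {}
  [2] u=1 | in {0,1,3} | out {0,1,2,3,4} | prev {} | push {}
  [3] u=2 | in {0,1,2,3,4} | out {1} | ==

Converged values:
  [0] {0,1,3}
  [1] {0,1,2,3,4}
  [2] {1}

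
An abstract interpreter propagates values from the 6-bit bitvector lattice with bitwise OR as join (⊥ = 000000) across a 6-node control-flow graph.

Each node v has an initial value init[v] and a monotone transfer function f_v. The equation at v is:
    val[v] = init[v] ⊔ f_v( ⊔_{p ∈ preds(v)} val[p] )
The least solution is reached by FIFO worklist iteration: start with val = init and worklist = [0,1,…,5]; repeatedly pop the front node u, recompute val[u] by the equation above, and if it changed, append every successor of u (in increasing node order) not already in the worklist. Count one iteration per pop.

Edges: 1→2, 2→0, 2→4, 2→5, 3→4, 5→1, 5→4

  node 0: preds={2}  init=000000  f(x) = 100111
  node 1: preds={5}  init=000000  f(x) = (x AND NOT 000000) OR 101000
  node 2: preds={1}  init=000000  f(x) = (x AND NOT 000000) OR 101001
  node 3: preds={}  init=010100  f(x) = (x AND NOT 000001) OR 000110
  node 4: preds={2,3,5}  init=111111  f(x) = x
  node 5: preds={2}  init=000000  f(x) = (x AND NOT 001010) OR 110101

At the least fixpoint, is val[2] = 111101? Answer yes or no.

Iteration log — 13 steps:
  step 1. node 0  ⊔preds=000000  new=100111  old=000000  +wl: 
  step 2. node 1  ⊔preds=000000  new=101000  old=000000  +wl: 
  step 3. node 2  ⊔preds=101000  new=101001  old=000000  +wl: 0
  step 4. node 3  ⊔preds=000000  new=010110  old=010100  +wl: 
  step 5. node 4  ⊔preds=111111  new=111111  stable
  step 6. node 5  ⊔preds=101001  new=110101  old=000000  +wl: 1,4
  step 7. node 0  ⊔preds=101001  new=100111  stable
  step 8. node 1  ⊔preds=110101  new=111101  old=101000  +wl: 2
  step 9. node 4  ⊔preds=111111  new=111111  stable
  step 10. node 2  ⊔preds=111101  new=111101  old=101001  +wl: 0,4,5
  step 11. node 0  ⊔preds=111101  new=100111  stable
  step 12. node 4  ⊔preds=111111  new=111111  stable
  step 13. node 5  ⊔preds=111101  new=110101  stable

Least fixpoint reached:
  node 0: 100111
  node 1: 111101
  node 2: 111101
  node 3: 010110
  node 4: 111111
  node 5: 110101

yes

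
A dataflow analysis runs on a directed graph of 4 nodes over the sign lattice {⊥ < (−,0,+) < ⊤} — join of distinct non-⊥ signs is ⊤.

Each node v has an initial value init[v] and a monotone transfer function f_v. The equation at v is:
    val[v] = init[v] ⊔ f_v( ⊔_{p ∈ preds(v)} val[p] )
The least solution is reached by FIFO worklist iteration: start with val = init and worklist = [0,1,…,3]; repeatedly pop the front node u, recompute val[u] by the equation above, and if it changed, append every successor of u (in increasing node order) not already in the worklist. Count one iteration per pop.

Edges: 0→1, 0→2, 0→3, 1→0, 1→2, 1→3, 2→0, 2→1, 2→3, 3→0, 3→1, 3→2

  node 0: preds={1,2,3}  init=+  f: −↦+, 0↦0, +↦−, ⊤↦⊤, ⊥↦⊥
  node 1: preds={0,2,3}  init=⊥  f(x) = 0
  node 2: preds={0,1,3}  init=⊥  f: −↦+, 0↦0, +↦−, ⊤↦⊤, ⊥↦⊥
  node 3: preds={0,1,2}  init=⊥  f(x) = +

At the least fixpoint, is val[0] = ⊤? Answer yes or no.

yes

Iteration log — 8 steps:
  step 1. node 0  ⊔preds=⊥  new=+  stable
  step 2. node 1  ⊔preds=+  new=0  old=⊥  +wl: 0
  step 3. node 2  ⊔preds=⊤  new=⊤  old=⊥  +wl: 1
  step 4. node 3  ⊔preds=⊤  new=+  old=⊥  +wl: 2
  step 5. node 0  ⊔preds=⊤  new=⊤  old=+  +wl: 3
  step 6. node 1  ⊔preds=⊤  new=0  stable
  step 7. node 2  ⊔preds=⊤  new=⊤  stable
  step 8. node 3  ⊔preds=⊤  new=+  stable

Least fixpoint reached:
  node 0: ⊤
  node 1: 0
  node 2: ⊤
  node 3: +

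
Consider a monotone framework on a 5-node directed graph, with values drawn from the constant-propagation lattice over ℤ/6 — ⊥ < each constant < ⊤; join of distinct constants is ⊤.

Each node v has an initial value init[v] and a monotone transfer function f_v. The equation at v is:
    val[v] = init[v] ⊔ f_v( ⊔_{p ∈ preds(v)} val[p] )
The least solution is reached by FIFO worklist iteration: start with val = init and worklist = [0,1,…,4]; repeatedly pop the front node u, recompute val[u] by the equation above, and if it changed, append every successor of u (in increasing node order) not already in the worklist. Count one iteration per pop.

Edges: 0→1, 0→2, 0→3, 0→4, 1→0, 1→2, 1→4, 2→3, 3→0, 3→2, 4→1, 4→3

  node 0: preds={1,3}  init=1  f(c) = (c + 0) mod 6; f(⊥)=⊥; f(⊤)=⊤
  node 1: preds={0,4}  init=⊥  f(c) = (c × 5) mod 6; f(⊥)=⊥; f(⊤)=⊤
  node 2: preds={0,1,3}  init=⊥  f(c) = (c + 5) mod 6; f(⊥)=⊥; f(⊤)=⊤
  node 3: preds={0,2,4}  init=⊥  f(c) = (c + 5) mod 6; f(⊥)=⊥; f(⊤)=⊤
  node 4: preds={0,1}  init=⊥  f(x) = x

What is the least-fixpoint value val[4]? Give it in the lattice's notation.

Trace (12 dequeues):
  [1] u=0 | in ⊥ | out 1 | ==
  [2] u=1 | in 1 | out 5 | prev ⊥ | push {0}
  [3] u=2 | in ⊤ | out ⊤ | prev ⊥ | push {}
  [4] u=3 | in ⊤ | out ⊤ | prev ⊥ | push {2}
  [5] u=4 | in ⊤ | out ⊤ | prev ⊥ | push {1,3}
  [6] u=0 | in ⊤ | out ⊤ | prev 1 | push {4}
  [7] u=2 | in ⊤ | out ⊤ | ==
  [8] u=1 | in ⊤ | out ⊤ | prev 5 | push {0,2}
  [9] u=3 | in ⊤ | out ⊤ | ==
  [10] u=4 | in ⊤ | out ⊤ | ==
  [11] u=0 | in ⊤ | out ⊤ | ==
  [12] u=2 | in ⊤ | out ⊤ | ==

Converged values:
  [0] ⊤
  [1] ⊤
  [2] ⊤
  [3] ⊤
  [4] ⊤

⊤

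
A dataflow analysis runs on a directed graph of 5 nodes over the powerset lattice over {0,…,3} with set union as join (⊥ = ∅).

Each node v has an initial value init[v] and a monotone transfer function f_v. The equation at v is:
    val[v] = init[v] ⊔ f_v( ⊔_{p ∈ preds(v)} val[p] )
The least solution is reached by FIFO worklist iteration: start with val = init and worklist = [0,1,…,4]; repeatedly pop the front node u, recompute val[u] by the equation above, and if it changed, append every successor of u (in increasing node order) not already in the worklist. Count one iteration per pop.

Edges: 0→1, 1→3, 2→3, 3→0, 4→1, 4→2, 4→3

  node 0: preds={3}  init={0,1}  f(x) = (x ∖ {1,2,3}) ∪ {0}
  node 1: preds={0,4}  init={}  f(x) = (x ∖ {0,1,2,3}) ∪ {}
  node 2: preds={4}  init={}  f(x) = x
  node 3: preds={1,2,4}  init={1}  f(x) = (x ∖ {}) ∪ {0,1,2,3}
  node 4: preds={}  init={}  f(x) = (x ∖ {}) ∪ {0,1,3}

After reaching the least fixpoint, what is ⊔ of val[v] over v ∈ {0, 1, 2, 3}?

{0,1,2,3}

Iteration log — 9 steps:
  step 1. node 0  ⊔preds={1}  new={0,1}  stable
  step 2. node 1  ⊔preds={0,1}  new={}  stable
  step 3. node 2  ⊔preds={}  new={}  stable
  step 4. node 3  ⊔preds={}  new={0,1,2,3}  old={1}  +wl: 0
  step 5. node 4  ⊔preds={}  new={0,1,3}  old={}  +wl: 1,2,3
  step 6. node 0  ⊔preds={0,1,2,3}  new={0,1}  stable
  step 7. node 1  ⊔preds={0,1,3}  new={}  stable
  step 8. node 2  ⊔preds={0,1,3}  new={0,1,3}  old={}  +wl: 
  step 9. node 3  ⊔preds={0,1,3}  new={0,1,2,3}  stable

Least fixpoint reached:
  node 0: {0,1}
  node 1: {}
  node 2: {0,1,3}
  node 3: {0,1,2,3}
  node 4: {0,1,3}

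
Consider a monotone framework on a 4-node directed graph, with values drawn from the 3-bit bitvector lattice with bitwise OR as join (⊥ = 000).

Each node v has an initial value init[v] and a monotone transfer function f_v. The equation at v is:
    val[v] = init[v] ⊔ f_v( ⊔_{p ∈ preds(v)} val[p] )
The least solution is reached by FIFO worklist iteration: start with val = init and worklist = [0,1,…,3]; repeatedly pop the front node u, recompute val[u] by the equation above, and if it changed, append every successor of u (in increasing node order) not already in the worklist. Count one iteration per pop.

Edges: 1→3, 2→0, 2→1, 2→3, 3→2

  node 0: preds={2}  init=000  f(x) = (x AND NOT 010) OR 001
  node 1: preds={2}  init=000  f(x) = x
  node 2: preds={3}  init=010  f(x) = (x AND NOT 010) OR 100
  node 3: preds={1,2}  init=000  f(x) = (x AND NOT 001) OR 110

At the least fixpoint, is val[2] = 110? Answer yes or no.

yes

Trace (8 dequeues):
  [1] u=0 | in 010 | out 001 | prev 000 | push {}
  [2] u=1 | in 010 | out 010 | prev 000 | push {}
  [3] u=2 | in 000 | out 110 | prev 010 | push {0,1}
  [4] u=3 | in 110 | out 110 | prev 000 | push {2}
  [5] u=0 | in 110 | out 101 | prev 001 | push {}
  [6] u=1 | in 110 | out 110 | prev 010 | push {3}
  [7] u=2 | in 110 | out 110 | ==
  [8] u=3 | in 110 | out 110 | ==

Converged values:
  [0] 101
  [1] 110
  [2] 110
  [3] 110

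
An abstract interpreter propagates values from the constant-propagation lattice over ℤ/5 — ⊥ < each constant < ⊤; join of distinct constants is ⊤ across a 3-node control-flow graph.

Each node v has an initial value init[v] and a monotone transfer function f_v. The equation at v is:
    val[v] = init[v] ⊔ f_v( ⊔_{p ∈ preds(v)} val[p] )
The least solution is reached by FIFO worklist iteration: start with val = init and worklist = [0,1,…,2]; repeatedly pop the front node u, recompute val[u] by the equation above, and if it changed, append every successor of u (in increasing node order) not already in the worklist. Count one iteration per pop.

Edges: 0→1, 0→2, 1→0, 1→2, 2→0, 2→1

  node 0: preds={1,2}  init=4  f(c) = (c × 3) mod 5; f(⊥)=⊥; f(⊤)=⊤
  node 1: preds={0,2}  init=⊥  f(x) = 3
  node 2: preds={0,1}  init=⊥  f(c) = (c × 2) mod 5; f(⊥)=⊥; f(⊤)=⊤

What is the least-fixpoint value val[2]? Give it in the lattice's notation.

Iteration log — 6 steps:
  step 1. node 0  ⊔preds=⊥  new=4  stable
  step 2. node 1  ⊔preds=4  new=3  old=⊥  +wl: 0
  step 3. node 2  ⊔preds=⊤  new=⊤  old=⊥  +wl: 1
  step 4. node 0  ⊔preds=⊤  new=⊤  old=4  +wl: 2
  step 5. node 1  ⊔preds=⊤  new=3  stable
  step 6. node 2  ⊔preds=⊤  new=⊤  stable

Least fixpoint reached:
  node 0: ⊤
  node 1: 3
  node 2: ⊤

⊤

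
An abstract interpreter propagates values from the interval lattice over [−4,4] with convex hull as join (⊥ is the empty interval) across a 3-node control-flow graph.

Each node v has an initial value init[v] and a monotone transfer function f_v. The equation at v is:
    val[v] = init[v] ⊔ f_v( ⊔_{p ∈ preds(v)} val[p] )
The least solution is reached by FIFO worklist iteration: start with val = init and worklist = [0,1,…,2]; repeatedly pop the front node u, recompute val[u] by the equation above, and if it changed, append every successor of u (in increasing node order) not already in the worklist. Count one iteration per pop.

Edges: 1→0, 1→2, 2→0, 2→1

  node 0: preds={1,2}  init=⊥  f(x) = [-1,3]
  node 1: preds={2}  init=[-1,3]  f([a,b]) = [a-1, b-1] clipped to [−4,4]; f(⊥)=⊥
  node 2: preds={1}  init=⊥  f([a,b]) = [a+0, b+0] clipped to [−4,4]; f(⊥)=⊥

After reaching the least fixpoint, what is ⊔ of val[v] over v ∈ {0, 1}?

[-4,3]

Trace (17 dequeues):
  [1] u=0 | in [-1,3] | out [-1,3] | prev ⊥ | push {}
  [2] u=1 | in ⊥ | out [-1,3] | ==
  [3] u=2 | in [-1,3] | out [-1,3] | prev ⊥ | push {0,1}
  [4] u=0 | in [-1,3] | out [-1,3] | ==
  [5] u=1 | in [-1,3] | out [-2,3] | prev [-1,3] | push {0,2}
  [6] u=0 | in [-2,3] | out [-1,3] | ==
  [7] u=2 | in [-2,3] | out [-2,3] | prev [-1,3] | push {0,1}
  [8] u=0 | in [-2,3] | out [-1,3] | ==
  [9] u=1 | in [-2,3] | out [-3,3] | prev [-2,3] | push {0,2}
  [10] u=0 | in [-3,3] | out [-1,3] | ==
  [11] u=2 | in [-3,3] | out [-3,3] | prev [-2,3] | push {0,1}
  [12] u=0 | in [-3,3] | out [-1,3] | ==
  [13] u=1 | in [-3,3] | out [-4,3] | prev [-3,3] | push {0,2}
  [14] u=0 | in [-4,3] | out [-1,3] | ==
  [15] u=2 | in [-4,3] | out [-4,3] | prev [-3,3] | push {0,1}
  [16] u=0 | in [-4,3] | out [-1,3] | ==
  [17] u=1 | in [-4,3] | out [-4,3] | ==

Converged values:
  [0] [-1,3]
  [1] [-4,3]
  [2] [-4,3]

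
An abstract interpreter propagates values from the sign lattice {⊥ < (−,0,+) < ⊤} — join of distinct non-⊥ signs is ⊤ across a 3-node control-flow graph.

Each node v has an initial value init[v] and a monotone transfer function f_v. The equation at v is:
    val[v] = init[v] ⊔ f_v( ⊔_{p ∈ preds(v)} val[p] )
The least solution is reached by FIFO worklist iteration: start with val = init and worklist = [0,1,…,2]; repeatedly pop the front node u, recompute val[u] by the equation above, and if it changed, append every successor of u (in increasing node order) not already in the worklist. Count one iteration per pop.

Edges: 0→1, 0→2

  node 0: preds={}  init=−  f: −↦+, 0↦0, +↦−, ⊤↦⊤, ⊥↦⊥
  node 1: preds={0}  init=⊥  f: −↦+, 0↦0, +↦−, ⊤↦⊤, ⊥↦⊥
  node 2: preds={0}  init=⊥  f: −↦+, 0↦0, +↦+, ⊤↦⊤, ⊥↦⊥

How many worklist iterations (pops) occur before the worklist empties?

3

Trace (3 dequeues):
  [1] u=0 | in ⊥ | out − | ==
  [2] u=1 | in − | out + | prev ⊥ | push {}
  [3] u=2 | in − | out + | prev ⊥ | push {}

Converged values:
  [0] −
  [1] +
  [2] +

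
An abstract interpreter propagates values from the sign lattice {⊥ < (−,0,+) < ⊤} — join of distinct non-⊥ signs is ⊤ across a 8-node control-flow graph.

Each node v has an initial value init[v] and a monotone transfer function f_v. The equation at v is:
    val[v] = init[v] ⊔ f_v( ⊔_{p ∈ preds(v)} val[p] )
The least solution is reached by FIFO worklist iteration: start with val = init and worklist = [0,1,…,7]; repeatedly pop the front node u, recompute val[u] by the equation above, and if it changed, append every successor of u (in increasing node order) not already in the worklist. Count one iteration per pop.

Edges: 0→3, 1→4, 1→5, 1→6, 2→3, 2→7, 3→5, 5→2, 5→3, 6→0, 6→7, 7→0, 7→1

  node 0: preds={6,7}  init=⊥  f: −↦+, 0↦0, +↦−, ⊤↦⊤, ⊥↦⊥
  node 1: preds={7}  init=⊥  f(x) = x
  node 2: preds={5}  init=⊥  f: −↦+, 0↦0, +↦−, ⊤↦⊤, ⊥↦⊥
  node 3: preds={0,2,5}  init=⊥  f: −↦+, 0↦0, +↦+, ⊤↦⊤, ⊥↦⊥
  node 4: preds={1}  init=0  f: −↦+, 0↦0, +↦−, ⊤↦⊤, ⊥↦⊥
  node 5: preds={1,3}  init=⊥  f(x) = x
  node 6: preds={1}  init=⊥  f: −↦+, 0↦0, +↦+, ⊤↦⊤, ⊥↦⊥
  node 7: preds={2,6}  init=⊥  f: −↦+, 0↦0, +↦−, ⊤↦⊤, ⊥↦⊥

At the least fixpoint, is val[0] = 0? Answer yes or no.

Iteration log — 8 steps:
  step 1. node 0  ⊔preds=⊥  new=⊥  stable
  step 2. node 1  ⊔preds=⊥  new=⊥  stable
  step 3. node 2  ⊔preds=⊥  new=⊥  stable
  step 4. node 3  ⊔preds=⊥  new=⊥  stable
  step 5. node 4  ⊔preds=⊥  new=0  stable
  step 6. node 5  ⊔preds=⊥  new=⊥  stable
  step 7. node 6  ⊔preds=⊥  new=⊥  stable
  step 8. node 7  ⊔preds=⊥  new=⊥  stable

Least fixpoint reached:
  node 0: ⊥
  node 1: ⊥
  node 2: ⊥
  node 3: ⊥
  node 4: 0
  node 5: ⊥
  node 6: ⊥
  node 7: ⊥

no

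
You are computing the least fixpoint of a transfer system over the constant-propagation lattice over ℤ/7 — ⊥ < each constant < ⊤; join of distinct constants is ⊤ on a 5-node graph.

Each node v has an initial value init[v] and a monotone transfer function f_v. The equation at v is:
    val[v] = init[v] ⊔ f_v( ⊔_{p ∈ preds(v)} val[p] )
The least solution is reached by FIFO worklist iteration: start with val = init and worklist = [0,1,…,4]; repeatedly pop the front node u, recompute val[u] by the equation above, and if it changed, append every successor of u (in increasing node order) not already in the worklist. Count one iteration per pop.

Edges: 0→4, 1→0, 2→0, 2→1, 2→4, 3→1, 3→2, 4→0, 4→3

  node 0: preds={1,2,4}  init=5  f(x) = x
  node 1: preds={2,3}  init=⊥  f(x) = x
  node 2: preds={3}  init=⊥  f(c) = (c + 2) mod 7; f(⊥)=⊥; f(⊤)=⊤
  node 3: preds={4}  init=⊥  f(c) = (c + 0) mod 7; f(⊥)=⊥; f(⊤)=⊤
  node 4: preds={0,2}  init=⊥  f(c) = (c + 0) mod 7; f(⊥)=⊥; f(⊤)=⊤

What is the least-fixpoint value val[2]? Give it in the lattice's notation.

Trace (19 dequeues):
  [1] u=0 | in ⊥ | out 5 | ==
  [2] u=1 | in ⊥ | out ⊥ | ==
  [3] u=2 | in ⊥ | out ⊥ | ==
  [4] u=3 | in ⊥ | out ⊥ | ==
  [5] u=4 | in 5 | out 5 | prev ⊥ | push {0,3}
  [6] u=0 | in 5 | out 5 | ==
  [7] u=3 | in 5 | out 5 | prev ⊥ | push {1,2}
  [8] u=1 | in 5 | out 5 | prev ⊥ | push {0}
  [9] u=2 | in 5 | out 0 | prev ⊥ | push {1,4}
  [10] u=0 | in ⊤ | out ⊤ | prev 5 | push {}
  [11] u=1 | in ⊤ | out ⊤ | prev 5 | push {0}
  [12] u=4 | in ⊤ | out ⊤ | prev 5 | push {3}
  [13] u=0 | in ⊤ | out ⊤ | ==
  [14] u=3 | in ⊤ | out ⊤ | prev 5 | push {1,2}
  [15] u=1 | in ⊤ | out ⊤ | ==
  [16] u=2 | in ⊤ | out ⊤ | prev 0 | push {0,1,4}
  [17] u=0 | in ⊤ | out ⊤ | ==
  [18] u=1 | in ⊤ | out ⊤ | ==
  [19] u=4 | in ⊤ | out ⊤ | ==

Converged values:
  [0] ⊤
  [1] ⊤
  [2] ⊤
  [3] ⊤
  [4] ⊤

⊤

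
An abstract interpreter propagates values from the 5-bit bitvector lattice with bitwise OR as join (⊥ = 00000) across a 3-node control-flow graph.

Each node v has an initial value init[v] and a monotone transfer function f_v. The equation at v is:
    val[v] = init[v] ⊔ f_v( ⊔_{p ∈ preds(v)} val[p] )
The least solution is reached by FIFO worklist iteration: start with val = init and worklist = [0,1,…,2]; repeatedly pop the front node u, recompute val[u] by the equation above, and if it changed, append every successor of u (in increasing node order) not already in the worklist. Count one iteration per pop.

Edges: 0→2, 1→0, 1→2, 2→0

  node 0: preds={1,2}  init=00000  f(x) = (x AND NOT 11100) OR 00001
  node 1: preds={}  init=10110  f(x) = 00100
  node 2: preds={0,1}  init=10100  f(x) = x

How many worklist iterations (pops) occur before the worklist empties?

Iteration log — 4 steps:
  step 1. node 0  ⊔preds=10110  new=00011  old=00000  +wl: 
  step 2. node 1  ⊔preds=00000  new=10110  stable
  step 3. node 2  ⊔preds=10111  new=10111  old=10100  +wl: 0
  step 4. node 0  ⊔preds=10111  new=00011  stable

Least fixpoint reached:
  node 0: 00011
  node 1: 10110
  node 2: 10111

4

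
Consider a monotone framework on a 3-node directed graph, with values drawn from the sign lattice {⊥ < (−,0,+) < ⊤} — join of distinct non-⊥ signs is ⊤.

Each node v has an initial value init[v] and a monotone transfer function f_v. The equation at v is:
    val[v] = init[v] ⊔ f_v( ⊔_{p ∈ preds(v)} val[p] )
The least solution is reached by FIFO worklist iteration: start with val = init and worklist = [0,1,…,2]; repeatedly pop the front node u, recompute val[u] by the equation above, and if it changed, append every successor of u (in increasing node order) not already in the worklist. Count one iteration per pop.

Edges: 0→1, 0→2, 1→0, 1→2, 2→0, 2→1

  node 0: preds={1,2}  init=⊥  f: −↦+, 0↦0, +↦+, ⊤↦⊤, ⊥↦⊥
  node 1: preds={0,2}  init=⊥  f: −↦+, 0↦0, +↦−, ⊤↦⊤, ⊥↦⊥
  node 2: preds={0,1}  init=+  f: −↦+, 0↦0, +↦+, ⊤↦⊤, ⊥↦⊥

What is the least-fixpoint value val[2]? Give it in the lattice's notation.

⊤

Iteration log — 7 steps:
  step 1. node 0  ⊔preds=+  new=+  old=⊥  +wl: 
  step 2. node 1  ⊔preds=+  new=−  old=⊥  +wl: 0
  step 3. node 2  ⊔preds=⊤  new=⊤  old=+  +wl: 1
  step 4. node 0  ⊔preds=⊤  new=⊤  old=+  +wl: 2
  step 5. node 1  ⊔preds=⊤  new=⊤  old=−  +wl: 0
  step 6. node 2  ⊔preds=⊤  new=⊤  stable
  step 7. node 0  ⊔preds=⊤  new=⊤  stable

Least fixpoint reached:
  node 0: ⊤
  node 1: ⊤
  node 2: ⊤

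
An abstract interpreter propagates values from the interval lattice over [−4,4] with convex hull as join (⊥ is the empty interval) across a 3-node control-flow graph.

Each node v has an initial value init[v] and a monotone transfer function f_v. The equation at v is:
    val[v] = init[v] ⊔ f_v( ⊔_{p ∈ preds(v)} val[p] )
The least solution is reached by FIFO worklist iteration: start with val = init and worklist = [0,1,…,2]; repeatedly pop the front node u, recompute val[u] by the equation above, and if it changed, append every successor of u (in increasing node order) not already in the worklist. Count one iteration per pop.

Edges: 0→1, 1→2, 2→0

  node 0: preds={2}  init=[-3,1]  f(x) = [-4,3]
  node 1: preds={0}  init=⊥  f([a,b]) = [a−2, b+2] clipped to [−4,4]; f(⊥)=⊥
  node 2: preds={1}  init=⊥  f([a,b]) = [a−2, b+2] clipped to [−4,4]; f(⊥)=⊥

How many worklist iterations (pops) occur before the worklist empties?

4

Iteration log — 4 steps:
  step 1. node 0  ⊔preds=⊥  new=[-4,3]  old=[-3,1]  +wl: 
  step 2. node 1  ⊔preds=[-4,3]  new=[-4,4]  old=⊥  +wl: 
  step 3. node 2  ⊔preds=[-4,4]  new=[-4,4]  old=⊥  +wl: 0
  step 4. node 0  ⊔preds=[-4,4]  new=[-4,3]  stable

Least fixpoint reached:
  node 0: [-4,3]
  node 1: [-4,4]
  node 2: [-4,4]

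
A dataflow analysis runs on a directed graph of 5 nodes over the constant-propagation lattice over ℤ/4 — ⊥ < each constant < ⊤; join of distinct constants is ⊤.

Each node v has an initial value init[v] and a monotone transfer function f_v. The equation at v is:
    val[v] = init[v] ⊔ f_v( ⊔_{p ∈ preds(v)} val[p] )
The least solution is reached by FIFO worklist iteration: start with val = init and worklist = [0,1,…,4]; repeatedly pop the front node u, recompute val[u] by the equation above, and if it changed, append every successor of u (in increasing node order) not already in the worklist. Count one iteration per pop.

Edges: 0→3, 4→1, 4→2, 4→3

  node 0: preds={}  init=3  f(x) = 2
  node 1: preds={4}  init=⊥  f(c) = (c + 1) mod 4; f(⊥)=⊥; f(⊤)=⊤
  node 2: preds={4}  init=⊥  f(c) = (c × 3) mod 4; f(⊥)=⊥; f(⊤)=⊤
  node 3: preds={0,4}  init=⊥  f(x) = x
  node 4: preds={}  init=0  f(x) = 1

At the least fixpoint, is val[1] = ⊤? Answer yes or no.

Trace (8 dequeues):
  [1] u=0 | in ⊥ | out ⊤ | prev 3 | push {}
  [2] u=1 | in 0 | out 1 | prev ⊥ | push {}
  [3] u=2 | in 0 | out 0 | prev ⊥ | push {}
  [4] u=3 | in ⊤ | out ⊤ | prev ⊥ | push {}
  [5] u=4 | in ⊥ | out ⊤ | prev 0 | push {1,2,3}
  [6] u=1 | in ⊤ | out ⊤ | prev 1 | push {}
  [7] u=2 | in ⊤ | out ⊤ | prev 0 | push {}
  [8] u=3 | in ⊤ | out ⊤ | ==

Converged values:
  [0] ⊤
  [1] ⊤
  [2] ⊤
  [3] ⊤
  [4] ⊤

yes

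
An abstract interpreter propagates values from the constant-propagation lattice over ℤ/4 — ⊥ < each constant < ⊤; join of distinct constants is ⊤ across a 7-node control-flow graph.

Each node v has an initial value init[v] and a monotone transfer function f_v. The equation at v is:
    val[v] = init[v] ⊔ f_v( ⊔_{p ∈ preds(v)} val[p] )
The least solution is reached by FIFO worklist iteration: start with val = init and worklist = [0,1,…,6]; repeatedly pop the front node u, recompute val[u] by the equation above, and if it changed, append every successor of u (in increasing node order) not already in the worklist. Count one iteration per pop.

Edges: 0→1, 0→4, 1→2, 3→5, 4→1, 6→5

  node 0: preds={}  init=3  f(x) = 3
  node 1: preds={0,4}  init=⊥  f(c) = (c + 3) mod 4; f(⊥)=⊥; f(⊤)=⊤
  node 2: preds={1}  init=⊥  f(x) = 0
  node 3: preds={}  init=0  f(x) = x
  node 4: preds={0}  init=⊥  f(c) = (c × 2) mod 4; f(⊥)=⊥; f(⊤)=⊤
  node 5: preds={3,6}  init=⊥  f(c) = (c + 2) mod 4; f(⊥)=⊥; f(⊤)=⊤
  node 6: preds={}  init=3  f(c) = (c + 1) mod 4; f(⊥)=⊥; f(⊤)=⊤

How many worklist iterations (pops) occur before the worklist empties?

9

Iteration log — 9 steps:
  step 1. node 0  ⊔preds=⊥  new=3  stable
  step 2. node 1  ⊔preds=3  new=2  old=⊥  +wl: 
  step 3. node 2  ⊔preds=2  new=0  old=⊥  +wl: 
  step 4. node 3  ⊔preds=⊥  new=0  stable
  step 5. node 4  ⊔preds=3  new=2  old=⊥  +wl: 1
  step 6. node 5  ⊔preds=⊤  new=⊤  old=⊥  +wl: 
  step 7. node 6  ⊔preds=⊥  new=3  stable
  step 8. node 1  ⊔preds=⊤  new=⊤  old=2  +wl: 2
  step 9. node 2  ⊔preds=⊤  new=0  stable

Least fixpoint reached:
  node 0: 3
  node 1: ⊤
  node 2: 0
  node 3: 0
  node 4: 2
  node 5: ⊤
  node 6: 3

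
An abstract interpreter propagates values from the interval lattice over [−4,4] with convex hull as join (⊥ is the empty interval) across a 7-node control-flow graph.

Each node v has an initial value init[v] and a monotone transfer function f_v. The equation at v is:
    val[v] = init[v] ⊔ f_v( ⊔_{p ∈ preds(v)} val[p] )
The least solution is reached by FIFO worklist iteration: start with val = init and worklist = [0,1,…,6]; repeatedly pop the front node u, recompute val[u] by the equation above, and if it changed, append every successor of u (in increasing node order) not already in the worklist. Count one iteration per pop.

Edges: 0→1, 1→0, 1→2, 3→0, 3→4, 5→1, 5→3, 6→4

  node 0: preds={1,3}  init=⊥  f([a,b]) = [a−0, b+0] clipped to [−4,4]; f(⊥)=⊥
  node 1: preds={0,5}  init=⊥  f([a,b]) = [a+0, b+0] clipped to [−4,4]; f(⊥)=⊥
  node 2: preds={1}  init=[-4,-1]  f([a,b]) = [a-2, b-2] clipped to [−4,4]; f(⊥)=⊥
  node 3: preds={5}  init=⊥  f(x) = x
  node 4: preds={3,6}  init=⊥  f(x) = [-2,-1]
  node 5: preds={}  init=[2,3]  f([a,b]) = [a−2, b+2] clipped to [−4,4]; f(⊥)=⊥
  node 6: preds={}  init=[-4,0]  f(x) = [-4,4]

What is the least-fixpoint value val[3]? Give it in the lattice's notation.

Iteration log — 10 steps:
  step 1. node 0  ⊔preds=⊥  new=⊥  stable
  step 2. node 1  ⊔preds=[2,3]  new=[2,3]  old=⊥  +wl: 0
  step 3. node 2  ⊔preds=[2,3]  new=[-4,1]  old=[-4,-1]  +wl: 
  step 4. node 3  ⊔preds=[2,3]  new=[2,3]  old=⊥  +wl: 
  step 5. node 4  ⊔preds=[-4,3]  new=[-2,-1]  old=⊥  +wl: 
  step 6. node 5  ⊔preds=⊥  new=[2,3]  stable
  step 7. node 6  ⊔preds=⊥  new=[-4,4]  old=[-4,0]  +wl: 4
  step 8. node 0  ⊔preds=[2,3]  new=[2,3]  old=⊥  +wl: 1
  step 9. node 4  ⊔preds=[-4,4]  new=[-2,-1]  stable
  step 10. node 1  ⊔preds=[2,3]  new=[2,3]  stable

Least fixpoint reached:
  node 0: [2,3]
  node 1: [2,3]
  node 2: [-4,1]
  node 3: [2,3]
  node 4: [-2,-1]
  node 5: [2,3]
  node 6: [-4,4]

[2,3]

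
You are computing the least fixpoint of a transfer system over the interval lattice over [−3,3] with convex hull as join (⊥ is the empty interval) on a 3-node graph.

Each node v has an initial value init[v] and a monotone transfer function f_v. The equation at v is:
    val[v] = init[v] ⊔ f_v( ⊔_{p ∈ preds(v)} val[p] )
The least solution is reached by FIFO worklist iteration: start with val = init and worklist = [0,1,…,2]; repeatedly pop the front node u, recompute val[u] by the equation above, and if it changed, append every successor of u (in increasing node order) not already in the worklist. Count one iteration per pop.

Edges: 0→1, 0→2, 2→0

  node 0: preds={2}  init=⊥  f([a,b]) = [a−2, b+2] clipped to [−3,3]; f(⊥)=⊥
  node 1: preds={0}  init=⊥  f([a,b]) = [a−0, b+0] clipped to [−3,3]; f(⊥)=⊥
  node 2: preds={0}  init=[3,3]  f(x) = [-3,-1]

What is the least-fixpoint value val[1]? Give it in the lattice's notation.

[-3,3]

Worklist (6 pops):
  #1 pop 0: in=[3,3] → [1,3] (was ⊥); enqueue []
  #2 pop 1: in=[1,3] → [1,3] (was ⊥); enqueue []
  #3 pop 2: in=[1,3] → [-3,3] (was [3,3]); enqueue [0]
  #4 pop 0: in=[-3,3] → [-3,3] (was [1,3]); enqueue [1,2]
  #5 pop 1: in=[-3,3] → [-3,3] (was [1,3]); enqueue []
  #6 pop 2: in=[-3,3] → [-3,3] (no change)

Fixpoint:
  val[0] = [-3,3]
  val[1] = [-3,3]
  val[2] = [-3,3]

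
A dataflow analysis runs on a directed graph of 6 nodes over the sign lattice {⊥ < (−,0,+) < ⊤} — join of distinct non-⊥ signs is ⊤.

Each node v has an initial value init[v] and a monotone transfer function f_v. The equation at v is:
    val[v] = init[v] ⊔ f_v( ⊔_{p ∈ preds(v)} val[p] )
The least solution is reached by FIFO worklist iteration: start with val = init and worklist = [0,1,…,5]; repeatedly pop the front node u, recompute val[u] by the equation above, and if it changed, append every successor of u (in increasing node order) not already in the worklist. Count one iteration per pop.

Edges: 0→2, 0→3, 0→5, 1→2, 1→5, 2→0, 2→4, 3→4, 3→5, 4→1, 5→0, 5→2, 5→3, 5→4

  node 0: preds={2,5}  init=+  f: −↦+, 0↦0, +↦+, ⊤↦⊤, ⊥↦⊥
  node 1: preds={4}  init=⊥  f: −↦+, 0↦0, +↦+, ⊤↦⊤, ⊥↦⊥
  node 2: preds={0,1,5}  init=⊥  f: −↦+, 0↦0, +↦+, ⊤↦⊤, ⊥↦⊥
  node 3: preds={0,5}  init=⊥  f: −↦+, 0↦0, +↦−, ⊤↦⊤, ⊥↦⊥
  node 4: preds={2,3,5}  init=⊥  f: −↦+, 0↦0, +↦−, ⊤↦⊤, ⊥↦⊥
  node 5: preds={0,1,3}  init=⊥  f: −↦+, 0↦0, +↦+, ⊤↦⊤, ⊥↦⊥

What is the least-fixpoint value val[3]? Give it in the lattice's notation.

Trace (13 dequeues):
  [1] u=0 | in ⊥ | out + | ==
  [2] u=1 | in ⊥ | out ⊥ | ==
  [3] u=2 | in + | out + | prev ⊥ | push {0}
  [4] u=3 | in + | out − | prev ⊥ | push {}
  [5] u=4 | in ⊤ | out ⊤ | prev ⊥ | push {1}
  [6] u=5 | in ⊤ | out ⊤ | prev ⊥ | push {2,3,4}
  [7] u=0 | in ⊤ | out ⊤ | prev + | push {5}
  [8] u=1 | in ⊤ | out ⊤ | prev ⊥ | push {}
  [9] u=2 | in ⊤ | out ⊤ | prev + | push {0}
  [10] u=3 | in ⊤ | out ⊤ | prev − | push {}
  [11] u=4 | in ⊤ | out ⊤ | ==
  [12] u=5 | in ⊤ | out ⊤ | ==
  [13] u=0 | in ⊤ | out ⊤ | ==

Converged values:
  [0] ⊤
  [1] ⊤
  [2] ⊤
  [3] ⊤
  [4] ⊤
  [5] ⊤

⊤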